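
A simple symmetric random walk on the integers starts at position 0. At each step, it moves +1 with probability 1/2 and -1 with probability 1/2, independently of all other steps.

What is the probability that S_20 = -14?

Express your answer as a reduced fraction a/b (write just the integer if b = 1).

Answer: 285/262144

Derivation:
To reach position -14 after 20 steps: need 3 steps of +1 and 17 of -1.
Favorable paths: C(20,3) = 1140
Total paths: 2^20 = 1048576
P = 1140/1048576 = 285/262144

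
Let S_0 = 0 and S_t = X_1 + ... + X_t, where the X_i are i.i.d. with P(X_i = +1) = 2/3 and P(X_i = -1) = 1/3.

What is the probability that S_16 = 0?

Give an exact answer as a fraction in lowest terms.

Answer: 366080/4782969

Derivation:
To be at 0 after 16 steps: need exactly 8 steps of +1 and 8 of -1.
Number of such sequences: C(16,8) = 12870
Each has probability (2/3)^8 · (1/3)^8 = 256/43046721
P = 12870 · 256/43046721 = 366080/4782969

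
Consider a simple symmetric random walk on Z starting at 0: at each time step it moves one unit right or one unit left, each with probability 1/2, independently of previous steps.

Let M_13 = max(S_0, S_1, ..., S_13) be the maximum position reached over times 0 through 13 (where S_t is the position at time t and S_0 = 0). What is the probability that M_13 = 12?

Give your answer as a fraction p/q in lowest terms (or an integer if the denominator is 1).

Answer: 1/8192

Derivation:
Let M_13 = max(S_0,...,S_13). Use the reflection principle: for j ≥ 1, #{paths with M_13 ≥ j} = #{S_13 ≥ j} + #{S_13 ≥ j+1}.
By reflection, #{M_13 ≥ 12} = #{S_13 ≥ 12} + #{S_13 ≥ 13} = 1 + 1 = 2.
#{M_13 ≥ 13} = #{S_13 ≥ 13} + #{S_13 ≥ 14} = 1 + 0 = 1.
#{M_13 = 12} = 2 - 1 = 1.
P(M_13 = 12) = 1/8192 = 1/8192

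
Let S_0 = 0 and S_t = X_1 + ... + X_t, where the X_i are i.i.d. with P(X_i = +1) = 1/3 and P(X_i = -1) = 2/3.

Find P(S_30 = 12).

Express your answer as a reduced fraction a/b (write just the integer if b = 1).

To reach position 12 after 30 steps: need 21 steps of +1 and 9 steps of -1.
Number of such sequences: C(30,21) = 14307150
Each has probability (1/3)^21 · (2/3)^9 = 512/205891132094649
P = 14307150 · 512/205891132094649 = 2441753600/68630377364883

Answer: 2441753600/68630377364883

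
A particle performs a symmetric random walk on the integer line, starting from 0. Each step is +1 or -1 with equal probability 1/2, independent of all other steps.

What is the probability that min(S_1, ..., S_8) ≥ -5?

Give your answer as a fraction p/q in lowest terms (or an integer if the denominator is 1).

Let f(t,s) = #length-t paths at position s with S_1..S_t all ≥ -5.
f(t,s) = f(t-1,s-1) + f(t-1,s+1) for s ≥ -5; f(t,s) = 0 for s < -5.
t=0: f(0,0)=1
t=1: f(1,-1)=1 f(1,1)=1
t=2: f(2,-2)=1 f(2,0)=2 f(2,2)=1
t=3: f(3,-3)=1 f(3,-1)=3 f(3,1)=3 f(3,3)=1
t=4: f(4,-4)=1 f(4,-2)=4 f(4,0)=6 f(4,2)=4 f(4,4)=1
t=5: f(5,-5)=1 f(5,-3)=5 f(5,-1)=10 f(5,1)=10 f(5,3)=5 f(5,5)=1
t=6: f(6,-4)=6 f(6,-2)=15 f(6,0)=20 f(6,2)=15 f(6,4)=6 f(6,6)=1
t=7: f(7,-5)=6 f(7,-3)=21 f(7,-1)=35 f(7,1)=35 f(7,3)=21 f(7,5)=7 f(7,7)=1
t=8: f(8,-4)=27 f(8,-2)=56 f(8,0)=70 f(8,2)=56 f(8,4)=28 f(8,6)=8 f(8,8)=1
Σ_s f(8,s) = 246
P = 246/256 = 123/128

Answer: 123/128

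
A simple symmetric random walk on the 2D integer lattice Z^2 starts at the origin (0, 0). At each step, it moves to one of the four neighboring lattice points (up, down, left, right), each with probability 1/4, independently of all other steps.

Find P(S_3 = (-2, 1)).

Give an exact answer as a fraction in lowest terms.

Let h be the number of horizontal steps (so 3-h are vertical). To end at (-2,1) need (h-2)/2 right-steps and ((3-h)+1)/2 up-steps.
Sum over h with 2 ≤ h ≤ 2, h ≡ 0 (mod 2), 3-h ≡ 1 (mod 2):
h=2: C(3,2)·C(2,0)·C(1,1) = 3·1·1 = 3
Total favorable: 3
Total paths: 4^3 = 64
P = 3/64 = 3/64

Answer: 3/64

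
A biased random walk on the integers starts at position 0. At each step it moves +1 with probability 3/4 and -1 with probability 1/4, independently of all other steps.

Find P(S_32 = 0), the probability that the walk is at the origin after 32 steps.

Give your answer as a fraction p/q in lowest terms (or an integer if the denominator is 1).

Answer: 12937269923450595/9223372036854775808

Derivation:
To be at 0 after 32 steps: need exactly 16 steps of +1 and 16 of -1.
Number of such sequences: C(32,16) = 601080390
Each has probability (3/4)^16 · (1/4)^16 = 43046721/18446744073709551616
P = 601080390 · 43046721/18446744073709551616 = 12937269923450595/9223372036854775808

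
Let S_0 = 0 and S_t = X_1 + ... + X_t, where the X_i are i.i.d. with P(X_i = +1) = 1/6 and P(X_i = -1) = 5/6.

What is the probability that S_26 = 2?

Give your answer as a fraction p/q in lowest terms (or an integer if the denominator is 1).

To reach position 2 after 26 steps: need 14 steps of +1 and 12 steps of -1.
Number of such sequences: C(26,14) = 9657700
Each has probability (1/6)^14 · (5/6)^12 = 244140625/170581728179578208256
P = 9657700 · 244140625/170581728179578208256 = 589459228515625/42645432044894552064

Answer: 589459228515625/42645432044894552064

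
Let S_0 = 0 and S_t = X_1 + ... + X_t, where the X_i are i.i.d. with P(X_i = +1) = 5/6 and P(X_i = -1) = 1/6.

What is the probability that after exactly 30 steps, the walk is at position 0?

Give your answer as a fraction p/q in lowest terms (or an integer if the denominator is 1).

To be at 0 after 30 steps: need exactly 15 steps of +1 and 15 of -1.
Number of such sequences: C(30,15) = 155117520
Each has probability (5/6)^15 · (1/6)^15 = 30517578125/221073919720733357899776
P = 155117520 · 30517578125/221073919720733357899776 = 32873687744140625/1535235553616203874304

Answer: 32873687744140625/1535235553616203874304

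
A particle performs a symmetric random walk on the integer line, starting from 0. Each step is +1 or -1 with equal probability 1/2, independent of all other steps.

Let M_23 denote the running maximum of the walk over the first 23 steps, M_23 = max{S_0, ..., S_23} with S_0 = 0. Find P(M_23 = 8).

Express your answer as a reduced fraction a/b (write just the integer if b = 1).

Answer: 245157/8388608

Derivation:
Let M_23 = max(S_0,...,S_23). Use the reflection principle: for j ≥ 1, #{paths with M_23 ≥ j} = #{S_23 ≥ j} + #{S_23 ≥ j+1}.
By reflection, #{M_23 ≥ 8} = #{S_23 ≥ 8} + #{S_23 ≥ 9} = 390656 + 390656 = 781312.
#{M_23 ≥ 9} = #{S_23 ≥ 9} + #{S_23 ≥ 10} = 390656 + 145499 = 536155.
#{M_23 = 8} = 781312 - 536155 = 245157.
P(M_23 = 8) = 245157/8388608 = 245157/8388608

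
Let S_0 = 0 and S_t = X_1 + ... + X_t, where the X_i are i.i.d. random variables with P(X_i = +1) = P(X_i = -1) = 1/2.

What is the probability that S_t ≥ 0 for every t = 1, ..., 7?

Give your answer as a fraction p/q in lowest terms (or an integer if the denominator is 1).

Answer: 35/128

Derivation:
Let f(t,s) = #length-t paths at position s with S_1..S_t all ≥ 0.
f(t,s) = f(t-1,s-1) + f(t-1,s+1) for s ≥ 0; f(t,s) = 0 for s < 0.
t=0: f(0,0)=1
t=1: f(1,1)=1
t=2: f(2,0)=1 f(2,2)=1
t=3: f(3,1)=2 f(3,3)=1
t=4: f(4,0)=2 f(4,2)=3 f(4,4)=1
t=5: f(5,1)=5 f(5,3)=4 f(5,5)=1
t=6: f(6,0)=5 f(6,2)=9 f(6,4)=5 f(6,6)=1
t=7: f(7,1)=14 f(7,3)=14 f(7,5)=6 f(7,7)=1
Σ_s f(7,s) = 35
P = 35/128 = 35/128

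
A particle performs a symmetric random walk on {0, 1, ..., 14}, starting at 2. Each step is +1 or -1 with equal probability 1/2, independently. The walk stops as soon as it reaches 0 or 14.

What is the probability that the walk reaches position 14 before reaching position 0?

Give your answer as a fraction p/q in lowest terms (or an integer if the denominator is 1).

Symmetric walk (p = 1/2): the harmonic-function argument gives P(hit 14 before 0 | start at 2) = a/N.
P = 2/14 = 1/7

Answer: 1/7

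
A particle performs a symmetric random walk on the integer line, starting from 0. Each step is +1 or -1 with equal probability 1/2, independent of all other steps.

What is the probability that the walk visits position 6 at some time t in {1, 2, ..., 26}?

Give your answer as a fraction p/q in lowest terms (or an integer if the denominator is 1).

Count via complement. Let g(t,s) = #length-t paths at position s with S_1..S_t all ≠ 6.
g(t,s) = g(t-1,s-1) + g(t-1,s+1) for s ≠ 6; g(t,6) = 0.
t=0: g(0,0)=1
t=1: g(1,-1)=1 g(1,1)=1
t=2: g(2,-2)=1 g(2,0)=2 g(2,2)=1
t=3: g(3,-3)=1 g(3,-1)=3 g(3,1)=3 g(3,3)=1
t=4: g(4,-4)=1 g(4,-2)=4 g(4,0)=6 g(4,2)=4 g(4,4)=1
t=5: g(5,-5)=1 g(5,-3)=5 g(5,-1)=10 g(5,1)=10 g(5,3)=5 g(5,5)=1
t=6: g(6,-6)=1 g(6,-4)=6 g(6,-2)=15 g(6,0)=20 g(6,2)=15 g(6,4)=6
t=7: g(7,-7)=1 g(7,-5)=7 g(7,-3)=21 g(7,-1)=35 g(7,1)=35 g(7,3)=21 g(7,5)=6
t=8: g(8,-8)=1 g(8,-6)=8 g(8,-4)=28 g(8,-2)=56 g(8,0)=70 g(8,2)=56 g(8,4)=27
t=9: g(9,-9)=1 g(9,-7)=9 g(9,-5)=36 g(9,-3)=84 g(9,-1)=126 g(9,1)=126 g(9,3)=83 g(9,5)=27
t=10: g(10,-10)=1 g(10,-8)=10 g(10,-6)=45 g(10,-4)=120 g(10,-2)=210 g(10,0)=252 g(10,2)=209 g(10,4)=110
t=11: g(11,-11)=1 g(11,-9)=11 g(11,-7)=55 g(11,-5)=165 g(11,-3)=330 g(11,-1)=462 g(11,1)=461 g(11,3)=319 g(11,5)=110
t=12: g(12,-12)=1 g(12,-10)=12 g(12,-8)=66 g(12,-6)=220 g(12,-4)=495 g(12,-2)=792 g(12,0)=923 g(12,2)=780 g(12,4)=429
t=13: g(13,-13)=1 g(13,-11)=13 g(13,-9)=78 g(13,-7)=286 g(13,-5)=715 g(13,-3)=1287 g(13,-1)=1715 g(13,1)=1703 g(13,3)=1209 g(13,5)=429
t=14: g(14,-14)=1 g(14,-12)=14 g(14,-10)=91 g(14,-8)=364 g(14,-6)=1001 g(14,-4)=2002 g(14,-2)=3002 g(14,0)=3418 g(14,2)=2912 g(14,4)=1638
t=15: g(15,-15)=1 g(15,-13)=15 g(15,-11)=105 g(15,-9)=455 g(15,-7)=1365 g(15,-5)=3003 g(15,-3)=5004 g(15,-1)=6420 g(15,1)=6330 g(15,3)=4550 g(15,5)=1638
t=16: g(16,-16)=1 g(16,-14)=16 g(16,-12)=120 g(16,-10)=560 g(16,-8)=1820 g(16,-6)=4368 g(16,-4)=8007 g(16,-2)=11424 g(16,0)=12750 g(16,2)=10880 g(16,4)=6188
t=17: g(17,-17)=1 g(17,-15)=17 g(17,-13)=136 g(17,-11)=680 g(17,-9)=2380 g(17,-7)=6188 g(17,-5)=12375 g(17,-3)=19431 g(17,-1)=24174 g(17,1)=23630 g(17,3)=17068 g(17,5)=6188
t=18: g(18,-18)=1 g(18,-16)=18 g(18,-14)=153 g(18,-12)=816 g(18,-10)=3060 g(18,-8)=8568 g(18,-6)=18563 g(18,-4)=31806 g(18,-2)=43605 g(18,0)=47804 g(18,2)=40698 g(18,4)=23256
t=19: g(19,-19)=1 g(19,-17)=19 g(19,-15)=171 g(19,-13)=969 g(19,-11)=3876 g(19,-9)=11628 g(19,-7)=27131 g(19,-5)=50369 g(19,-3)=75411 g(19,-1)=91409 g(19,1)=88502 g(19,3)=63954 g(19,5)=23256
t=20: g(20,-20)=1 g(20,-18)=20 g(20,-16)=190 g(20,-14)=1140 g(20,-12)=4845 g(20,-10)=15504 g(20,-8)=38759 g(20,-6)=77500 g(20,-4)=125780 g(20,-2)=166820 g(20,0)=179911 g(20,2)=152456 g(20,4)=87210
t=21: g(21,-21)=1 g(21,-19)=21 g(21,-17)=210 g(21,-15)=1330 g(21,-13)=5985 g(21,-11)=20349 g(21,-9)=54263 g(21,-7)=116259 g(21,-5)=203280 g(21,-3)=292600 g(21,-1)=346731 g(21,1)=332367 g(21,3)=239666 g(21,5)=87210
t=22: g(22,-22)=1 g(22,-20)=22 g(22,-18)=231 g(22,-16)=1540 g(22,-14)=7315 g(22,-12)=26334 g(22,-10)=74612 g(22,-8)=170522 g(22,-6)=319539 g(22,-4)=495880 g(22,-2)=639331 g(22,0)=679098 g(22,2)=572033 g(22,4)=326876
t=23: g(23,-23)=1 g(23,-21)=23 g(23,-19)=253 g(23,-17)=1771 g(23,-15)=8855 g(23,-13)=33649 g(23,-11)=100946 g(23,-9)=245134 g(23,-7)=490061 g(23,-5)=815419 g(23,-3)=1135211 g(23,-1)=1318429 g(23,1)=1251131 g(23,3)=898909 g(23,5)=326876
t=24: g(24,-24)=1 g(24,-22)=24 g(24,-20)=276 g(24,-18)=2024 g(24,-16)=10626 g(24,-14)=42504 g(24,-12)=134595 g(24,-10)=346080 g(24,-8)=735195 g(24,-6)=1305480 g(24,-4)=1950630 g(24,-2)=2453640 g(24,0)=2569560 g(24,2)=2150040 g(24,4)=1225785
t=25: g(25,-25)=1 g(25,-23)=25 g(25,-21)=300 g(25,-19)=2300 g(25,-17)=12650 g(25,-15)=53130 g(25,-13)=177099 g(25,-11)=480675 g(25,-9)=1081275 g(25,-7)=2040675 g(25,-5)=3256110 g(25,-3)=4404270 g(25,-1)=5023200 g(25,1)=4719600 g(25,3)=3375825 g(25,5)=1225785
t=26: g(26,-26)=1 g(26,-24)=26 g(26,-22)=325 g(26,-20)=2600 g(26,-18)=14950 g(26,-16)=65780 g(26,-14)=230229 g(26,-12)=657774 g(26,-10)=1561950 g(26,-8)=3121950 g(26,-6)=5296785 g(26,-4)=7660380 g(26,-2)=9427470 g(26,0)=9742800 g(26,2)=8095425 g(26,4)=4601610
Paths never hitting 6: Σ_s g(26,s) = 50480055
Paths hitting 6: 2^26 - 50480055 = 16628809
P = 16628809/67108864 = 16628809/67108864

Answer: 16628809/67108864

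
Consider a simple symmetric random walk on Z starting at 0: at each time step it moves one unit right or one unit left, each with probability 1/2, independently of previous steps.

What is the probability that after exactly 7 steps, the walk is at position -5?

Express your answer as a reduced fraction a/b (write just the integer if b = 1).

To reach position -5 after 7 steps: need 1 step of +1 and 6 of -1.
Favorable paths: C(7,1) = 7
Total paths: 2^7 = 128
P = 7/128 = 7/128

Answer: 7/128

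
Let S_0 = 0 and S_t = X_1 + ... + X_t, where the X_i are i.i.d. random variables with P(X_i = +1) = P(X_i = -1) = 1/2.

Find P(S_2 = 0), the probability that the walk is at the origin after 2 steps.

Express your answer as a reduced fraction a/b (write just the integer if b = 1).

Answer: 1/2

Derivation:
To return to 0 after 2 steps: need exactly 1 step of +1 and 1 of -1.
Favorable paths: C(2,1) = 2
Total paths: 2^2 = 4
P = 2/4 = 1/2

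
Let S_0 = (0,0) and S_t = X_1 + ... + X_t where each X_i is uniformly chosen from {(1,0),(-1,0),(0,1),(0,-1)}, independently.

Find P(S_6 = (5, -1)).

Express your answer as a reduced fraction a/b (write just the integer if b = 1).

Answer: 3/2048

Derivation:
Let h be the number of horizontal steps (so 6-h are vertical). To end at (5,-1) need (h+5)/2 right-steps and ((6-h)-1)/2 up-steps.
Sum over h with 5 ≤ h ≤ 5, h ≡ 1 (mod 2), 6-h ≡ 1 (mod 2):
h=5: C(6,5)·C(5,5)·C(1,0) = 6·1·1 = 6
Total favorable: 6
Total paths: 4^6 = 4096
P = 6/4096 = 3/2048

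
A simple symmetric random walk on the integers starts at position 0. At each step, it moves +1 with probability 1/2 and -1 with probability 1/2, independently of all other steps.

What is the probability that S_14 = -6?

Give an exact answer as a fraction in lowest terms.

To reach position -6 after 14 steps: need 4 steps of +1 and 10 of -1.
Favorable paths: C(14,4) = 1001
Total paths: 2^14 = 16384
P = 1001/16384 = 1001/16384

Answer: 1001/16384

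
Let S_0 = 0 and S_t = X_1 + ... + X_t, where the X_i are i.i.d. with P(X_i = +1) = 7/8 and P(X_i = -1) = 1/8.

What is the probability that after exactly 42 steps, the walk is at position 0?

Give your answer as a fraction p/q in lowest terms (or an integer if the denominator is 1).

To be at 0 after 42 steps: need exactly 21 steps of +1 and 21 of -1.
Number of such sequences: C(42,21) = 538257874440
Each has probability (7/8)^21 · (1/8)^21 = 558545864083284007/85070591730234615865843651857942052864
P = 538257874440 · 558545864083284007/85070591730234615865843651857942052864 = 37580213697340198592833260135/10633823966279326983230456482242756608

Answer: 37580213697340198592833260135/10633823966279326983230456482242756608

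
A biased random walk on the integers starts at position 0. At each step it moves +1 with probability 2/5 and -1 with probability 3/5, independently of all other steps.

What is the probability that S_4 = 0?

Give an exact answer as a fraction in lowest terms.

Answer: 216/625

Derivation:
To be at 0 after 4 steps: need exactly 2 steps of +1 and 2 of -1.
Number of such sequences: C(4,2) = 6
Each has probability (2/5)^2 · (3/5)^2 = 36/625
P = 6 · 36/625 = 216/625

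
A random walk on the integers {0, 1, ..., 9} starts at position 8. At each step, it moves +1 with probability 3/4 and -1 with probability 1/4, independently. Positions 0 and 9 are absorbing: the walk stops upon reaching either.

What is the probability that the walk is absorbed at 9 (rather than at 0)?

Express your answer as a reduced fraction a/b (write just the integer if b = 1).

Biased walk: p = 3/4, q = 1/4, r = q/p = 1/3
Gambler's ruin: P(hit 9 before 0 | start at 8) = (1 - r^a)/(1 - r^N)
r^8 = 1/6561; r^9 = 1/19683
P = (1 - 1/6561) / (1 - 1/19683) = 6560/6561 / 19682/19683 = 9840/9841

Answer: 9840/9841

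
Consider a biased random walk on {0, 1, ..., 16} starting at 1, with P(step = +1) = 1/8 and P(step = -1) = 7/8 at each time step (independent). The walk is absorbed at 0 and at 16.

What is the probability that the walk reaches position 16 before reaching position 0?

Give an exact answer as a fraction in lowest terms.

Answer: 1/5538821761600

Derivation:
Biased walk: p = 1/8, q = 7/8, r = q/p = 7
Gambler's ruin: P(hit 16 before 0 | start at 1) = (1 - r^a)/(1 - r^N)
r^1 = 7; r^16 = 33232930569601
P = (1 - 7) / (1 - 33232930569601) = -6 / -33232930569600 = 1/5538821761600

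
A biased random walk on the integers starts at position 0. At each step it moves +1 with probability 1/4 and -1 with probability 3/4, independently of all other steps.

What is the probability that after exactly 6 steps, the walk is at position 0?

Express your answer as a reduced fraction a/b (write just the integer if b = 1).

To be at 0 after 6 steps: need exactly 3 steps of +1 and 3 of -1.
Number of such sequences: C(6,3) = 20
Each has probability (1/4)^3 · (3/4)^3 = 27/4096
P = 20 · 27/4096 = 135/1024

Answer: 135/1024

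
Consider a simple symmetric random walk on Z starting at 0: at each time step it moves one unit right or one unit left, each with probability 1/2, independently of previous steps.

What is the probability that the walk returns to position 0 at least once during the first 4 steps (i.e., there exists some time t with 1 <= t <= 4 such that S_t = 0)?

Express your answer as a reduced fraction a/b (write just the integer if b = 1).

Answer: 5/8

Derivation:
Count via complement. Let g(t,s) = #length-t paths at position s with S_1..S_t all ≠ 0.
g(t,s) = g(t-1,s-1) + g(t-1,s+1) for s ≠ 0; g(t,0) = 0.
t=0: g(0,0)=1
t=1: g(1,-1)=1 g(1,1)=1
t=2: g(2,-2)=1 g(2,2)=1
t=3: g(3,-3)=1 g(3,-1)=1 g(3,1)=1 g(3,3)=1
t=4: g(4,-4)=1 g(4,-2)=2 g(4,2)=2 g(4,4)=1
Paths never hitting 0: Σ_s g(4,s) = 6
Paths hitting 0: 2^4 - 6 = 10
P = 10/16 = 5/8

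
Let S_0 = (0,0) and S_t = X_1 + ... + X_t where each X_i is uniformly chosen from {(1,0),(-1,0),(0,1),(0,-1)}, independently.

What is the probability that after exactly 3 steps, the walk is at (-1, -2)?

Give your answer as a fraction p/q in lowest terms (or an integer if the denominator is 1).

Let h be the number of horizontal steps (so 3-h are vertical). To end at (-1,-2) need (h-1)/2 right-steps and ((3-h)-2)/2 up-steps.
Sum over h with 1 ≤ h ≤ 1, h ≡ 1 (mod 2), 3-h ≡ 0 (mod 2):
h=1: C(3,1)·C(1,0)·C(2,0) = 3·1·1 = 3
Total favorable: 3
Total paths: 4^3 = 64
P = 3/64 = 3/64

Answer: 3/64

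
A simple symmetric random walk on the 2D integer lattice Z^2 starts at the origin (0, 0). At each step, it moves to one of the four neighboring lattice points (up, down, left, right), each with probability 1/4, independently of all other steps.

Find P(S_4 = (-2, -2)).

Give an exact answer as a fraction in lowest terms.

Let h be the number of horizontal steps (so 4-h are vertical). To end at (-2,-2) need (h-2)/2 right-steps and ((4-h)-2)/2 up-steps.
Sum over h with 2 ≤ h ≤ 2, h ≡ 0 (mod 2), 4-h ≡ 0 (mod 2):
h=2: C(4,2)·C(2,0)·C(2,0) = 6·1·1 = 6
Total favorable: 6
Total paths: 4^4 = 256
P = 6/256 = 3/128

Answer: 3/128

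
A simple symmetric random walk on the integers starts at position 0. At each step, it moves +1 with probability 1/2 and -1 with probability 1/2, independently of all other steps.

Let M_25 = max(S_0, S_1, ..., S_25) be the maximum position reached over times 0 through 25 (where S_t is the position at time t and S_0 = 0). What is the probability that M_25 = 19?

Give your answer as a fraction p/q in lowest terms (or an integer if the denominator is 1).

Answer: 575/8388608

Derivation:
Let M_25 = max(S_0,...,S_25). Use the reflection principle: for j ≥ 1, #{paths with M_25 ≥ j} = #{S_25 ≥ j} + #{S_25 ≥ j+1}.
By reflection, #{M_25 ≥ 19} = #{S_25 ≥ 19} + #{S_25 ≥ 20} = 2626 + 326 = 2952.
#{M_25 ≥ 20} = #{S_25 ≥ 20} + #{S_25 ≥ 21} = 326 + 326 = 652.
#{M_25 = 19} = 2952 - 652 = 2300.
P(M_25 = 19) = 2300/33554432 = 575/8388608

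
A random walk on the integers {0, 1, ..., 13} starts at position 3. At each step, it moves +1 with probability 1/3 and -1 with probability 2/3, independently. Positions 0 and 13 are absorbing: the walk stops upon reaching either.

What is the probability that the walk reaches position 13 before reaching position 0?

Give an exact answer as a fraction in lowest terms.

Biased walk: p = 1/3, q = 2/3, r = q/p = 2
Gambler's ruin: P(hit 13 before 0 | start at 3) = (1 - r^a)/(1 - r^N)
r^3 = 8; r^13 = 8192
P = (1 - 8) / (1 - 8192) = -7 / -8191 = 7/8191

Answer: 7/8191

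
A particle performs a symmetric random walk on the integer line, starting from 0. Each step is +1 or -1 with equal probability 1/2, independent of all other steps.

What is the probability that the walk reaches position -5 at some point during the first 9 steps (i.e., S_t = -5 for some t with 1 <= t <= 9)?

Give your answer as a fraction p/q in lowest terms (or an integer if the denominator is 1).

Count via complement. Let g(t,s) = #length-t paths at position s with S_1..S_t all ≠ -5.
g(t,s) = g(t-1,s-1) + g(t-1,s+1) for s ≠ -5; g(t,-5) = 0.
t=0: g(0,0)=1
t=1: g(1,-1)=1 g(1,1)=1
t=2: g(2,-2)=1 g(2,0)=2 g(2,2)=1
t=3: g(3,-3)=1 g(3,-1)=3 g(3,1)=3 g(3,3)=1
t=4: g(4,-4)=1 g(4,-2)=4 g(4,0)=6 g(4,2)=4 g(4,4)=1
t=5: g(5,-3)=5 g(5,-1)=10 g(5,1)=10 g(5,3)=5 g(5,5)=1
t=6: g(6,-4)=5 g(6,-2)=15 g(6,0)=20 g(6,2)=15 g(6,4)=6 g(6,6)=1
t=7: g(7,-3)=20 g(7,-1)=35 g(7,1)=35 g(7,3)=21 g(7,5)=7 g(7,7)=1
t=8: g(8,-4)=20 g(8,-2)=55 g(8,0)=70 g(8,2)=56 g(8,4)=28 g(8,6)=8 g(8,8)=1
t=9: g(9,-3)=75 g(9,-1)=125 g(9,1)=126 g(9,3)=84 g(9,5)=36 g(9,7)=9 g(9,9)=1
Paths never hitting -5: Σ_s g(9,s) = 456
Paths hitting -5: 2^9 - 456 = 56
P = 56/512 = 7/64

Answer: 7/64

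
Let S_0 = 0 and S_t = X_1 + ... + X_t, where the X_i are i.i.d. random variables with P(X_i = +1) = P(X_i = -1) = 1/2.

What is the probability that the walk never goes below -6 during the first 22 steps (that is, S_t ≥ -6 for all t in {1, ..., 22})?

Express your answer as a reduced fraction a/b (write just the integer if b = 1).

Answer: 227069/262144

Derivation:
Let f(t,s) = #length-t paths at position s with S_1..S_t all ≥ -6.
f(t,s) = f(t-1,s-1) + f(t-1,s+1) for s ≥ -6; f(t,s) = 0 for s < -6.
t=0: f(0,0)=1
t=1: f(1,-1)=1 f(1,1)=1
t=2: f(2,-2)=1 f(2,0)=2 f(2,2)=1
t=3: f(3,-3)=1 f(3,-1)=3 f(3,1)=3 f(3,3)=1
t=4: f(4,-4)=1 f(4,-2)=4 f(4,0)=6 f(4,2)=4 f(4,4)=1
t=5: f(5,-5)=1 f(5,-3)=5 f(5,-1)=10 f(5,1)=10 f(5,3)=5 f(5,5)=1
t=6: f(6,-6)=1 f(6,-4)=6 f(6,-2)=15 f(6,0)=20 f(6,2)=15 f(6,4)=6 f(6,6)=1
t=7: f(7,-5)=7 f(7,-3)=21 f(7,-1)=35 f(7,1)=35 f(7,3)=21 f(7,5)=7 f(7,7)=1
t=8: f(8,-6)=7 f(8,-4)=28 f(8,-2)=56 f(8,0)=70 f(8,2)=56 f(8,4)=28 f(8,6)=8 f(8,8)=1
t=9: f(9,-5)=35 f(9,-3)=84 f(9,-1)=126 f(9,1)=126 f(9,3)=84 f(9,5)=36 f(9,7)=9 f(9,9)=1
t=10: f(10,-6)=35 f(10,-4)=119 f(10,-2)=210 f(10,0)=252 f(10,2)=210 f(10,4)=120 f(10,6)=45 f(10,8)=10 f(10,10)=1
t=11: f(11,-5)=154 f(11,-3)=329 f(11,-1)=462 f(11,1)=462 f(11,3)=330 f(11,5)=165 f(11,7)=55 f(11,9)=11 f(11,11)=1
t=12: f(12,-6)=154 f(12,-4)=483 f(12,-2)=791 f(12,0)=924 f(12,2)=792 f(12,4)=495 f(12,6)=220 f(12,8)=66 f(12,10)=12 f(12,12)=1
t=13: f(13,-5)=637 f(13,-3)=1274 f(13,-1)=1715 f(13,1)=1716 f(13,3)=1287 f(13,5)=715 f(13,7)=286 f(13,9)=78 f(13,11)=13 f(13,13)=1
t=14: f(14,-6)=637 f(14,-4)=1911 f(14,-2)=2989 f(14,0)=3431 f(14,2)=3003 f(14,4)=2002 f(14,6)=1001 f(14,8)=364 f(14,10)=91 f(14,12)=14 f(14,14)=1
t=15: f(15,-5)=2548 f(15,-3)=4900 f(15,-1)=6420 f(15,1)=6434 f(15,3)=5005 f(15,5)=3003 f(15,7)=1365 f(15,9)=455 f(15,11)=105 f(15,13)=15 f(15,15)=1
t=16: f(16,-6)=2548 f(16,-4)=7448 f(16,-2)=11320 f(16,0)=12854 f(16,2)=11439 f(16,4)=8008 f(16,6)=4368 f(16,8)=1820 f(16,10)=560 f(16,12)=120 f(16,14)=16 f(16,16)=1
t=17: f(17,-5)=9996 f(17,-3)=18768 f(17,-1)=24174 f(17,1)=24293 f(17,3)=19447 f(17,5)=12376 f(17,7)=6188 f(17,9)=2380 f(17,11)=680 f(17,13)=136 f(17,15)=17 f(17,17)=1
t=18: f(18,-6)=9996 f(18,-4)=28764 f(18,-2)=42942 f(18,0)=48467 f(18,2)=43740 f(18,4)=31823 f(18,6)=18564 f(18,8)=8568 f(18,10)=3060 f(18,12)=816 f(18,14)=153 f(18,16)=18 f(18,18)=1
t=19: f(19,-5)=38760 f(19,-3)=71706 f(19,-1)=91409 f(19,1)=92207 f(19,3)=75563 f(19,5)=50387 f(19,7)=27132 f(19,9)=11628 f(19,11)=3876 f(19,13)=969 f(19,15)=171 f(19,17)=19 f(19,19)=1
t=20: f(20,-6)=38760 f(20,-4)=110466 f(20,-2)=163115 f(20,0)=183616 f(20,2)=167770 f(20,4)=125950 f(20,6)=77519 f(20,8)=38760 f(20,10)=15504 f(20,12)=4845 f(20,14)=1140 f(20,16)=190 f(20,18)=20 f(20,20)=1
t=21: f(21,-5)=149226 f(21,-3)=273581 f(21,-1)=346731 f(21,1)=351386 f(21,3)=293720 f(21,5)=203469 f(21,7)=116279 f(21,9)=54264 f(21,11)=20349 f(21,13)=5985 f(21,15)=1330 f(21,17)=210 f(21,19)=21 f(21,21)=1
t=22: f(22,-6)=149226 f(22,-4)=422807 f(22,-2)=620312 f(22,0)=698117 f(22,2)=645106 f(22,4)=497189 f(22,6)=319748 f(22,8)=170543 f(22,10)=74613 f(22,12)=26334 f(22,14)=7315 f(22,16)=1540 f(22,18)=231 f(22,20)=22 f(22,22)=1
Σ_s f(22,s) = 3633104
P = 3633104/4194304 = 227069/262144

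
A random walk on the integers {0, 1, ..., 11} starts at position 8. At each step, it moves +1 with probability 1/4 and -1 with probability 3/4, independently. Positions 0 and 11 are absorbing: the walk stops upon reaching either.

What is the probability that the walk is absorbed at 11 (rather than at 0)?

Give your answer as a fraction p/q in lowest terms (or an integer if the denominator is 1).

Biased walk: p = 1/4, q = 3/4, r = q/p = 3
Gambler's ruin: P(hit 11 before 0 | start at 8) = (1 - r^a)/(1 - r^N)
r^8 = 6561; r^11 = 177147
P = (1 - 6561) / (1 - 177147) = -6560 / -177146 = 3280/88573

Answer: 3280/88573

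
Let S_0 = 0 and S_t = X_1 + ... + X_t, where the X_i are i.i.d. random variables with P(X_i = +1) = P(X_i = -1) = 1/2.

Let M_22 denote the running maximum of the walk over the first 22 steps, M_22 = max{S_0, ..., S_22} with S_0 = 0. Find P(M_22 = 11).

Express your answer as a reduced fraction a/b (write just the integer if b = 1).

Answer: 13167/2097152

Derivation:
Let M_22 = max(S_0,...,S_22). Use the reflection principle: for j ≥ 1, #{paths with M_22 ≥ j} = #{S_22 ≥ j} + #{S_22 ≥ j+1}.
By reflection, #{M_22 ≥ 11} = #{S_22 ≥ 11} + #{S_22 ≥ 12} = 35443 + 35443 = 70886.
#{M_22 ≥ 12} = #{S_22 ≥ 12} + #{S_22 ≥ 13} = 35443 + 9109 = 44552.
#{M_22 = 11} = 70886 - 44552 = 26334.
P(M_22 = 11) = 26334/4194304 = 13167/2097152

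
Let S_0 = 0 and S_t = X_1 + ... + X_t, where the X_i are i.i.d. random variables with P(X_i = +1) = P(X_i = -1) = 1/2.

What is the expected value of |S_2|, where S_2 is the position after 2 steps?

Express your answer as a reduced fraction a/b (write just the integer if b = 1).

S_2 takes values m ≡ 0 (mod 2) with |m| ≤ 2; P(S_2=m) = C(2,(2+m)/2)/2^2.
Total paths: 2^2 = 4
Distribution: P(S=-2)=1/4, P(S=0)=2/4, P(S=2)=1/4
E[|S_2|] = Σ_m |m|·P(S_2=m) = 4/4 = 1

Answer: 1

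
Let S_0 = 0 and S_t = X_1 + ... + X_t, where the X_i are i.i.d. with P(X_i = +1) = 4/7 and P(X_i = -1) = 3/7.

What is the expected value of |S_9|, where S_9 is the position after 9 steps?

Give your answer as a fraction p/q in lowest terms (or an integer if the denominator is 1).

Answer: 15333201/5764801

Derivation:
S_9 takes values m ≡ 1 (mod 2) with |m| ≤ 9; P(S_9=m) = C(9,(9+m)/2) · (4/7)^((9+m)/2) · (3/7)^((9-m)/2).
Distribution: P(S=-9)=19683/40353607, P(S=-7)=236196/40353607, P(S=-5)=1259712/40353607, P(S=-3)=559872/5764801, P(S=-1)=1119744/5764801, P(S=1)=1492992/5764801, P(S=3)=1327104/5764801, P(S=5)=5308416/40353607, P(S=7)=1769472/40353607, P(S=9)=262144/40353607
E[|S_9|] = Σ_m |m|·P(S_9=m) = 15333201/5764801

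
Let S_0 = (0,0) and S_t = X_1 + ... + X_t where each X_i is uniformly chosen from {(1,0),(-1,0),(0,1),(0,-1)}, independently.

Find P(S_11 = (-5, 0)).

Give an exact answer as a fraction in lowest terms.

Answer: 27225/4194304

Derivation:
Let h be the number of horizontal steps (so 11-h are vertical). To end at (-5,0) need (h-5)/2 right-steps and ((11-h)+0)/2 up-steps.
Sum over h with 5 ≤ h ≤ 11, h ≡ 1 (mod 2), 11-h ≡ 0 (mod 2):
h=5: C(11,5)·C(5,0)·C(6,3) = 462·1·20 = 9240
h=7: C(11,7)·C(7,1)·C(4,2) = 330·7·6 = 13860
h=9: C(11,9)·C(9,2)·C(2,1) = 55·36·2 = 3960
h=11: C(11,11)·C(11,3)·C(0,0) = 1·165·1 = 165
Total favorable: 27225
Total paths: 4^11 = 4194304
P = 27225/4194304 = 27225/4194304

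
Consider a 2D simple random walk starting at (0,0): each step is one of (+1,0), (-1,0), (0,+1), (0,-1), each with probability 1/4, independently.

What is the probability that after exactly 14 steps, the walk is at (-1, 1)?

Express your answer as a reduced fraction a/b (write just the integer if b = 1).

Let h be the number of horizontal steps (so 14-h are vertical). To end at (-1,1) need (h-1)/2 right-steps and ((14-h)+1)/2 up-steps.
Sum over h with 1 ≤ h ≤ 13, h ≡ 1 (mod 2), 14-h ≡ 1 (mod 2):
h=1: C(14,1)·C(1,0)·C(13,7) = 14·1·1716 = 24024
h=3: C(14,3)·C(3,1)·C(11,6) = 364·3·462 = 504504
h=5: C(14,5)·C(5,2)·C(9,5) = 2002·10·126 = 2522520
h=7: C(14,7)·C(7,3)·C(7,4) = 3432·35·35 = 4204200
h=9: C(14,9)·C(9,4)·C(5,3) = 2002·126·10 = 2522520
h=11: C(14,11)·C(11,5)·C(3,2) = 364·462·3 = 504504
h=13: C(14,13)·C(13,6)·C(1,1) = 14·1716·1 = 24024
Total favorable: 10306296
Total paths: 4^14 = 268435456
P = 10306296/268435456 = 1288287/33554432

Answer: 1288287/33554432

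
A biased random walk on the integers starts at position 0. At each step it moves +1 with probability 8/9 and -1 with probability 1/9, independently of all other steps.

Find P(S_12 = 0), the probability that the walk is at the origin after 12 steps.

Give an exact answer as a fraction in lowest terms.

To be at 0 after 12 steps: need exactly 6 steps of +1 and 6 of -1.
Number of such sequences: C(12,6) = 924
Each has probability (8/9)^6 · (1/9)^6 = 262144/282429536481
P = 924 · 262144/282429536481 = 80740352/94143178827

Answer: 80740352/94143178827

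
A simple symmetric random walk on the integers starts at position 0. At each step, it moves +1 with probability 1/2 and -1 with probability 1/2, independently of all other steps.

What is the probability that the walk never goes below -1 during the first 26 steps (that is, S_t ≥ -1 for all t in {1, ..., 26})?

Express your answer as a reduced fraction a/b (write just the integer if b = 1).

Let f(t,s) = #length-t paths at position s with S_1..S_t all ≥ -1.
f(t,s) = f(t-1,s-1) + f(t-1,s+1) for s ≥ -1; f(t,s) = 0 for s < -1.
t=0: f(0,0)=1
t=1: f(1,-1)=1 f(1,1)=1
t=2: f(2,0)=2 f(2,2)=1
t=3: f(3,-1)=2 f(3,1)=3 f(3,3)=1
t=4: f(4,0)=5 f(4,2)=4 f(4,4)=1
t=5: f(5,-1)=5 f(5,1)=9 f(5,3)=5 f(5,5)=1
t=6: f(6,0)=14 f(6,2)=14 f(6,4)=6 f(6,6)=1
t=7: f(7,-1)=14 f(7,1)=28 f(7,3)=20 f(7,5)=7 f(7,7)=1
t=8: f(8,0)=42 f(8,2)=48 f(8,4)=27 f(8,6)=8 f(8,8)=1
t=9: f(9,-1)=42 f(9,1)=90 f(9,3)=75 f(9,5)=35 f(9,7)=9 f(9,9)=1
t=10: f(10,0)=132 f(10,2)=165 f(10,4)=110 f(10,6)=44 f(10,8)=10 f(10,10)=1
t=11: f(11,-1)=132 f(11,1)=297 f(11,3)=275 f(11,5)=154 f(11,7)=54 f(11,9)=11 f(11,11)=1
t=12: f(12,0)=429 f(12,2)=572 f(12,4)=429 f(12,6)=208 f(12,8)=65 f(12,10)=12 f(12,12)=1
t=13: f(13,-1)=429 f(13,1)=1001 f(13,3)=1001 f(13,5)=637 f(13,7)=273 f(13,9)=77 f(13,11)=13 f(13,13)=1
t=14: f(14,0)=1430 f(14,2)=2002 f(14,4)=1638 f(14,6)=910 f(14,8)=350 f(14,10)=90 f(14,12)=14 f(14,14)=1
t=15: f(15,-1)=1430 f(15,1)=3432 f(15,3)=3640 f(15,5)=2548 f(15,7)=1260 f(15,9)=440 f(15,11)=104 f(15,13)=15 f(15,15)=1
t=16: f(16,0)=4862 f(16,2)=7072 f(16,4)=6188 f(16,6)=3808 f(16,8)=1700 f(16,10)=544 f(16,12)=119 f(16,14)=16 f(16,16)=1
t=17: f(17,-1)=4862 f(17,1)=11934 f(17,3)=13260 f(17,5)=9996 f(17,7)=5508 f(17,9)=2244 f(17,11)=663 f(17,13)=135 f(17,15)=17 f(17,17)=1
t=18: f(18,0)=16796 f(18,2)=25194 f(18,4)=23256 f(18,6)=15504 f(18,8)=7752 f(18,10)=2907 f(18,12)=798 f(18,14)=152 f(18,16)=18 f(18,18)=1
t=19: f(19,-1)=16796 f(19,1)=41990 f(19,3)=48450 f(19,5)=38760 f(19,7)=23256 f(19,9)=10659 f(19,11)=3705 f(19,13)=950 f(19,15)=170 f(19,17)=19 f(19,19)=1
t=20: f(20,0)=58786 f(20,2)=90440 f(20,4)=87210 f(20,6)=62016 f(20,8)=33915 f(20,10)=14364 f(20,12)=4655 f(20,14)=1120 f(20,16)=189 f(20,18)=20 f(20,20)=1
t=21: f(21,-1)=58786 f(21,1)=149226 f(21,3)=177650 f(21,5)=149226 f(21,7)=95931 f(21,9)=48279 f(21,11)=19019 f(21,13)=5775 f(21,15)=1309 f(21,17)=209 f(21,19)=21 f(21,21)=1
t=22: f(22,0)=208012 f(22,2)=326876 f(22,4)=326876 f(22,6)=245157 f(22,8)=144210 f(22,10)=67298 f(22,12)=24794 f(22,14)=7084 f(22,16)=1518 f(22,18)=230 f(22,20)=22 f(22,22)=1
t=23: f(23,-1)=208012 f(23,1)=534888 f(23,3)=653752 f(23,5)=572033 f(23,7)=389367 f(23,9)=211508 f(23,11)=92092 f(23,13)=31878 f(23,15)=8602 f(23,17)=1748 f(23,19)=252 f(23,21)=23 f(23,23)=1
t=24: f(24,0)=742900 f(24,2)=1188640 f(24,4)=1225785 f(24,6)=961400 f(24,8)=600875 f(24,10)=303600 f(24,12)=123970 f(24,14)=40480 f(24,16)=10350 f(24,18)=2000 f(24,20)=275 f(24,22)=24 f(24,24)=1
t=25: f(25,-1)=742900 f(25,1)=1931540 f(25,3)=2414425 f(25,5)=2187185 f(25,7)=1562275 f(25,9)=904475 f(25,11)=427570 f(25,13)=164450 f(25,15)=50830 f(25,17)=12350 f(25,19)=2275 f(25,21)=299 f(25,23)=25 f(25,25)=1
t=26: f(26,0)=2674440 f(26,2)=4345965 f(26,4)=4601610 f(26,6)=3749460 f(26,8)=2466750 f(26,10)=1332045 f(26,12)=592020 f(26,14)=215280 f(26,16)=63180 f(26,18)=14625 f(26,20)=2574 f(26,22)=324 f(26,24)=26 f(26,26)=1
Σ_s f(26,s) = 20058300
P = 20058300/67108864 = 5014575/16777216

Answer: 5014575/16777216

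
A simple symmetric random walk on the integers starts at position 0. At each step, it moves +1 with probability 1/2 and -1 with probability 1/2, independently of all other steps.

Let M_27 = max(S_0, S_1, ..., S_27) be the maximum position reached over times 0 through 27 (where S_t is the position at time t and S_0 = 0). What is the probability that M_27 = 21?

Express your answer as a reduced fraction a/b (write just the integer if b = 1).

Let M_27 = max(S_0,...,S_27). Use the reflection principle: for j ≥ 1, #{paths with M_27 ≥ j} = #{S_27 ≥ j} + #{S_27 ≥ j+1}.
By reflection, #{M_27 ≥ 21} = #{S_27 ≥ 21} + #{S_27 ≥ 22} = 3304 + 379 = 3683.
#{M_27 ≥ 22} = #{S_27 ≥ 22} + #{S_27 ≥ 23} = 379 + 379 = 758.
#{M_27 = 21} = 3683 - 758 = 2925.
P(M_27 = 21) = 2925/134217728 = 2925/134217728

Answer: 2925/134217728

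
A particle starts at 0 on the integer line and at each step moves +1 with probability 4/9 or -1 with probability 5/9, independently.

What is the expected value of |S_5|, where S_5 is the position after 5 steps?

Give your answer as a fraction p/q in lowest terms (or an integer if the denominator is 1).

Answer: 12605/6561

Derivation:
S_5 takes values m ≡ 1 (mod 2) with |m| ≤ 5; P(S_5=m) = C(5,(5+m)/2) · (4/9)^((5+m)/2) · (5/9)^((5-m)/2).
Distribution: P(S=-5)=3125/59049, P(S=-3)=12500/59049, P(S=-1)=20000/59049, P(S=1)=16000/59049, P(S=3)=6400/59049, P(S=5)=1024/59049
E[|S_5|] = Σ_m |m|·P(S_5=m) = 12605/6561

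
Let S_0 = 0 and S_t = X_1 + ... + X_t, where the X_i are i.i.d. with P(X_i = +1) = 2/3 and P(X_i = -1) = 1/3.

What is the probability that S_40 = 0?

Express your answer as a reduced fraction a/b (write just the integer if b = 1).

Answer: 16060284644884480/1350851717672992089

Derivation:
To be at 0 after 40 steps: need exactly 20 steps of +1 and 20 of -1.
Number of such sequences: C(40,20) = 137846528820
Each has probability (2/3)^20 · (1/3)^20 = 1048576/12157665459056928801
P = 137846528820 · 1048576/12157665459056928801 = 16060284644884480/1350851717672992089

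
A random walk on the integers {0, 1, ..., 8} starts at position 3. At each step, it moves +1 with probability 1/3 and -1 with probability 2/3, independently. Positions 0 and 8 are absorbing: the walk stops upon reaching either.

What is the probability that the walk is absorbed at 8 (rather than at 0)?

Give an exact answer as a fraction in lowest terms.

Biased walk: p = 1/3, q = 2/3, r = q/p = 2
Gambler's ruin: P(hit 8 before 0 | start at 3) = (1 - r^a)/(1 - r^N)
r^3 = 8; r^8 = 256
P = (1 - 8) / (1 - 256) = -7 / -255 = 7/255

Answer: 7/255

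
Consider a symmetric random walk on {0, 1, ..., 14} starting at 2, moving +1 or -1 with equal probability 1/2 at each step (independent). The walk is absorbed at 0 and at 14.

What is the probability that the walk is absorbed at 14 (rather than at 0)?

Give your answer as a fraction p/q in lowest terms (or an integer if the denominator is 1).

Answer: 1/7

Derivation:
Symmetric walk (p = 1/2): the harmonic-function argument gives P(hit 14 before 0 | start at 2) = a/N.
P = 2/14 = 1/7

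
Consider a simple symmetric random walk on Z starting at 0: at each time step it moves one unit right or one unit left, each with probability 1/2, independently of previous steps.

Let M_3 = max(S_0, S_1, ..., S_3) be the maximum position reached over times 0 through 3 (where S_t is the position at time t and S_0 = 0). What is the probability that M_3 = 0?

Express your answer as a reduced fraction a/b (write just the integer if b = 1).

Let M_3 = max(S_0,...,S_3). Use the reflection principle: for j ≥ 1, #{paths with M_3 ≥ j} = #{S_3 ≥ j} + #{S_3 ≥ j+1}.
P(M_3 ≥ 0) = 1 since S_0 = 0, so #{M_3 ≥ 0} = 8.
#{M_3 ≥ 1} = #{S_3 ≥ 1} + #{S_3 ≥ 2} = 4 + 1 = 5.
#{M_3 = 0} = 8 - 5 = 3.
P(M_3 = 0) = 3/8 = 3/8

Answer: 3/8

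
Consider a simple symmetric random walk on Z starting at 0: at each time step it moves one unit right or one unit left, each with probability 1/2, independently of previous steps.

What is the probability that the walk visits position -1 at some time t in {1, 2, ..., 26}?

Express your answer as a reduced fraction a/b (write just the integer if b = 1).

Answer: 7088533/8388608

Derivation:
Count via complement. Let g(t,s) = #length-t paths at position s with S_1..S_t all ≠ -1.
g(t,s) = g(t-1,s-1) + g(t-1,s+1) for s ≠ -1; g(t,-1) = 0.
t=0: g(0,0)=1
t=1: g(1,1)=1
t=2: g(2,0)=1 g(2,2)=1
t=3: g(3,1)=2 g(3,3)=1
t=4: g(4,0)=2 g(4,2)=3 g(4,4)=1
t=5: g(5,1)=5 g(5,3)=4 g(5,5)=1
t=6: g(6,0)=5 g(6,2)=9 g(6,4)=5 g(6,6)=1
t=7: g(7,1)=14 g(7,3)=14 g(7,5)=6 g(7,7)=1
t=8: g(8,0)=14 g(8,2)=28 g(8,4)=20 g(8,6)=7 g(8,8)=1
t=9: g(9,1)=42 g(9,3)=48 g(9,5)=27 g(9,7)=8 g(9,9)=1
t=10: g(10,0)=42 g(10,2)=90 g(10,4)=75 g(10,6)=35 g(10,8)=9 g(10,10)=1
t=11: g(11,1)=132 g(11,3)=165 g(11,5)=110 g(11,7)=44 g(11,9)=10 g(11,11)=1
t=12: g(12,0)=132 g(12,2)=297 g(12,4)=275 g(12,6)=154 g(12,8)=54 g(12,10)=11 g(12,12)=1
t=13: g(13,1)=429 g(13,3)=572 g(13,5)=429 g(13,7)=208 g(13,9)=65 g(13,11)=12 g(13,13)=1
t=14: g(14,0)=429 g(14,2)=1001 g(14,4)=1001 g(14,6)=637 g(14,8)=273 g(14,10)=77 g(14,12)=13 g(14,14)=1
t=15: g(15,1)=1430 g(15,3)=2002 g(15,5)=1638 g(15,7)=910 g(15,9)=350 g(15,11)=90 g(15,13)=14 g(15,15)=1
t=16: g(16,0)=1430 g(16,2)=3432 g(16,4)=3640 g(16,6)=2548 g(16,8)=1260 g(16,10)=440 g(16,12)=104 g(16,14)=15 g(16,16)=1
t=17: g(17,1)=4862 g(17,3)=7072 g(17,5)=6188 g(17,7)=3808 g(17,9)=1700 g(17,11)=544 g(17,13)=119 g(17,15)=16 g(17,17)=1
t=18: g(18,0)=4862 g(18,2)=11934 g(18,4)=13260 g(18,6)=9996 g(18,8)=5508 g(18,10)=2244 g(18,12)=663 g(18,14)=135 g(18,16)=17 g(18,18)=1
t=19: g(19,1)=16796 g(19,3)=25194 g(19,5)=23256 g(19,7)=15504 g(19,9)=7752 g(19,11)=2907 g(19,13)=798 g(19,15)=152 g(19,17)=18 g(19,19)=1
t=20: g(20,0)=16796 g(20,2)=41990 g(20,4)=48450 g(20,6)=38760 g(20,8)=23256 g(20,10)=10659 g(20,12)=3705 g(20,14)=950 g(20,16)=170 g(20,18)=19 g(20,20)=1
t=21: g(21,1)=58786 g(21,3)=90440 g(21,5)=87210 g(21,7)=62016 g(21,9)=33915 g(21,11)=14364 g(21,13)=4655 g(21,15)=1120 g(21,17)=189 g(21,19)=20 g(21,21)=1
t=22: g(22,0)=58786 g(22,2)=149226 g(22,4)=177650 g(22,6)=149226 g(22,8)=95931 g(22,10)=48279 g(22,12)=19019 g(22,14)=5775 g(22,16)=1309 g(22,18)=209 g(22,20)=21 g(22,22)=1
t=23: g(23,1)=208012 g(23,3)=326876 g(23,5)=326876 g(23,7)=245157 g(23,9)=144210 g(23,11)=67298 g(23,13)=24794 g(23,15)=7084 g(23,17)=1518 g(23,19)=230 g(23,21)=22 g(23,23)=1
t=24: g(24,0)=208012 g(24,2)=534888 g(24,4)=653752 g(24,6)=572033 g(24,8)=389367 g(24,10)=211508 g(24,12)=92092 g(24,14)=31878 g(24,16)=8602 g(24,18)=1748 g(24,20)=252 g(24,22)=23 g(24,24)=1
t=25: g(25,1)=742900 g(25,3)=1188640 g(25,5)=1225785 g(25,7)=961400 g(25,9)=600875 g(25,11)=303600 g(25,13)=123970 g(25,15)=40480 g(25,17)=10350 g(25,19)=2000 g(25,21)=275 g(25,23)=24 g(25,25)=1
t=26: g(26,0)=742900 g(26,2)=1931540 g(26,4)=2414425 g(26,6)=2187185 g(26,8)=1562275 g(26,10)=904475 g(26,12)=427570 g(26,14)=164450 g(26,16)=50830 g(26,18)=12350 g(26,20)=2275 g(26,22)=299 g(26,24)=25 g(26,26)=1
Paths never hitting -1: Σ_s g(26,s) = 10400600
Paths hitting -1: 2^26 - 10400600 = 56708264
P = 56708264/67108864 = 7088533/8388608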